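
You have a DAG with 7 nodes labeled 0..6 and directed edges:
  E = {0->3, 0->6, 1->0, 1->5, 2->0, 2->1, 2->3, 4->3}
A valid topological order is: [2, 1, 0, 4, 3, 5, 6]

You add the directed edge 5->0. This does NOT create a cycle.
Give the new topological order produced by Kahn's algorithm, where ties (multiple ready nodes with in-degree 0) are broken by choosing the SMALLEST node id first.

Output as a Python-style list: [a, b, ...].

Old toposort: [2, 1, 0, 4, 3, 5, 6]
Added edge: 5->0
Position of 5 (5) > position of 0 (2). Must reorder: 5 must now come before 0.
Run Kahn's algorithm (break ties by smallest node id):
  initial in-degrees: [3, 1, 0, 3, 0, 1, 1]
  ready (indeg=0): [2, 4]
  pop 2: indeg[0]->2; indeg[1]->0; indeg[3]->2 | ready=[1, 4] | order so far=[2]
  pop 1: indeg[0]->1; indeg[5]->0 | ready=[4, 5] | order so far=[2, 1]
  pop 4: indeg[3]->1 | ready=[5] | order so far=[2, 1, 4]
  pop 5: indeg[0]->0 | ready=[0] | order so far=[2, 1, 4, 5]
  pop 0: indeg[3]->0; indeg[6]->0 | ready=[3, 6] | order so far=[2, 1, 4, 5, 0]
  pop 3: no out-edges | ready=[6] | order so far=[2, 1, 4, 5, 0, 3]
  pop 6: no out-edges | ready=[] | order so far=[2, 1, 4, 5, 0, 3, 6]
  Result: [2, 1, 4, 5, 0, 3, 6]

Answer: [2, 1, 4, 5, 0, 3, 6]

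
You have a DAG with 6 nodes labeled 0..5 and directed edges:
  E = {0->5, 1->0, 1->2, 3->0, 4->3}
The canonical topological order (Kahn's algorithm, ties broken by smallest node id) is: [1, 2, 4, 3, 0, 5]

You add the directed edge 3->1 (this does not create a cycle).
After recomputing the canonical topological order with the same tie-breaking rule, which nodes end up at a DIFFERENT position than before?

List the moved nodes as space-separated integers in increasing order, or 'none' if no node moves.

Old toposort: [1, 2, 4, 3, 0, 5]
Added edge 3->1
Recompute Kahn (smallest-id tiebreak):
  initial in-degrees: [2, 1, 1, 1, 0, 1]
  ready (indeg=0): [4]
  pop 4: indeg[3]->0 | ready=[3] | order so far=[4]
  pop 3: indeg[0]->1; indeg[1]->0 | ready=[1] | order so far=[4, 3]
  pop 1: indeg[0]->0; indeg[2]->0 | ready=[0, 2] | order so far=[4, 3, 1]
  pop 0: indeg[5]->0 | ready=[2, 5] | order so far=[4, 3, 1, 0]
  pop 2: no out-edges | ready=[5] | order so far=[4, 3, 1, 0, 2]
  pop 5: no out-edges | ready=[] | order so far=[4, 3, 1, 0, 2, 5]
New canonical toposort: [4, 3, 1, 0, 2, 5]
Compare positions:
  Node 0: index 4 -> 3 (moved)
  Node 1: index 0 -> 2 (moved)
  Node 2: index 1 -> 4 (moved)
  Node 3: index 3 -> 1 (moved)
  Node 4: index 2 -> 0 (moved)
  Node 5: index 5 -> 5 (same)
Nodes that changed position: 0 1 2 3 4

Answer: 0 1 2 3 4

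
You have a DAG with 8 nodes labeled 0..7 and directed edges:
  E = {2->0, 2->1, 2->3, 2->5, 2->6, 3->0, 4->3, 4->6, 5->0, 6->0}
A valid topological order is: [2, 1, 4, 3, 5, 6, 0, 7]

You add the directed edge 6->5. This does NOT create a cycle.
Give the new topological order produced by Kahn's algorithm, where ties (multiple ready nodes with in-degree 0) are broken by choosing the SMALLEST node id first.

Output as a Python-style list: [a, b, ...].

Old toposort: [2, 1, 4, 3, 5, 6, 0, 7]
Added edge: 6->5
Position of 6 (5) > position of 5 (4). Must reorder: 6 must now come before 5.
Run Kahn's algorithm (break ties by smallest node id):
  initial in-degrees: [4, 1, 0, 2, 0, 2, 2, 0]
  ready (indeg=0): [2, 4, 7]
  pop 2: indeg[0]->3; indeg[1]->0; indeg[3]->1; indeg[5]->1; indeg[6]->1 | ready=[1, 4, 7] | order so far=[2]
  pop 1: no out-edges | ready=[4, 7] | order so far=[2, 1]
  pop 4: indeg[3]->0; indeg[6]->0 | ready=[3, 6, 7] | order so far=[2, 1, 4]
  pop 3: indeg[0]->2 | ready=[6, 7] | order so far=[2, 1, 4, 3]
  pop 6: indeg[0]->1; indeg[5]->0 | ready=[5, 7] | order so far=[2, 1, 4, 3, 6]
  pop 5: indeg[0]->0 | ready=[0, 7] | order so far=[2, 1, 4, 3, 6, 5]
  pop 0: no out-edges | ready=[7] | order so far=[2, 1, 4, 3, 6, 5, 0]
  pop 7: no out-edges | ready=[] | order so far=[2, 1, 4, 3, 6, 5, 0, 7]
  Result: [2, 1, 4, 3, 6, 5, 0, 7]

Answer: [2, 1, 4, 3, 6, 5, 0, 7]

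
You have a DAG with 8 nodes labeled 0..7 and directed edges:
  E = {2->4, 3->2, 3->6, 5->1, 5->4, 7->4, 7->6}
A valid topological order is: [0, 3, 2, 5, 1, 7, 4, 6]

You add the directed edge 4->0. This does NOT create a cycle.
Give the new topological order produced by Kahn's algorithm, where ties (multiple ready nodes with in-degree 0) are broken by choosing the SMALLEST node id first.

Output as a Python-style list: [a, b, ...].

Old toposort: [0, 3, 2, 5, 1, 7, 4, 6]
Added edge: 4->0
Position of 4 (6) > position of 0 (0). Must reorder: 4 must now come before 0.
Run Kahn's algorithm (break ties by smallest node id):
  initial in-degrees: [1, 1, 1, 0, 3, 0, 2, 0]
  ready (indeg=0): [3, 5, 7]
  pop 3: indeg[2]->0; indeg[6]->1 | ready=[2, 5, 7] | order so far=[3]
  pop 2: indeg[4]->2 | ready=[5, 7] | order so far=[3, 2]
  pop 5: indeg[1]->0; indeg[4]->1 | ready=[1, 7] | order so far=[3, 2, 5]
  pop 1: no out-edges | ready=[7] | order so far=[3, 2, 5, 1]
  pop 7: indeg[4]->0; indeg[6]->0 | ready=[4, 6] | order so far=[3, 2, 5, 1, 7]
  pop 4: indeg[0]->0 | ready=[0, 6] | order so far=[3, 2, 5, 1, 7, 4]
  pop 0: no out-edges | ready=[6] | order so far=[3, 2, 5, 1, 7, 4, 0]
  pop 6: no out-edges | ready=[] | order so far=[3, 2, 5, 1, 7, 4, 0, 6]
  Result: [3, 2, 5, 1, 7, 4, 0, 6]

Answer: [3, 2, 5, 1, 7, 4, 0, 6]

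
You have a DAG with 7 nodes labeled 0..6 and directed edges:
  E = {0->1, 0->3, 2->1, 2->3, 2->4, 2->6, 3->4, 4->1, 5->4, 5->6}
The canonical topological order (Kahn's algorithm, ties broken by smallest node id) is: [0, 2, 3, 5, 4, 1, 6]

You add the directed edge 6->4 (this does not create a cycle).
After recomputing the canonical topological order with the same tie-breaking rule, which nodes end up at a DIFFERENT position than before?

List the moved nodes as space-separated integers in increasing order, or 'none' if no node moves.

Answer: 1 4 6

Derivation:
Old toposort: [0, 2, 3, 5, 4, 1, 6]
Added edge 6->4
Recompute Kahn (smallest-id tiebreak):
  initial in-degrees: [0, 3, 0, 2, 4, 0, 2]
  ready (indeg=0): [0, 2, 5]
  pop 0: indeg[1]->2; indeg[3]->1 | ready=[2, 5] | order so far=[0]
  pop 2: indeg[1]->1; indeg[3]->0; indeg[4]->3; indeg[6]->1 | ready=[3, 5] | order so far=[0, 2]
  pop 3: indeg[4]->2 | ready=[5] | order so far=[0, 2, 3]
  pop 5: indeg[4]->1; indeg[6]->0 | ready=[6] | order so far=[0, 2, 3, 5]
  pop 6: indeg[4]->0 | ready=[4] | order so far=[0, 2, 3, 5, 6]
  pop 4: indeg[1]->0 | ready=[1] | order so far=[0, 2, 3, 5, 6, 4]
  pop 1: no out-edges | ready=[] | order so far=[0, 2, 3, 5, 6, 4, 1]
New canonical toposort: [0, 2, 3, 5, 6, 4, 1]
Compare positions:
  Node 0: index 0 -> 0 (same)
  Node 1: index 5 -> 6 (moved)
  Node 2: index 1 -> 1 (same)
  Node 3: index 2 -> 2 (same)
  Node 4: index 4 -> 5 (moved)
  Node 5: index 3 -> 3 (same)
  Node 6: index 6 -> 4 (moved)
Nodes that changed position: 1 4 6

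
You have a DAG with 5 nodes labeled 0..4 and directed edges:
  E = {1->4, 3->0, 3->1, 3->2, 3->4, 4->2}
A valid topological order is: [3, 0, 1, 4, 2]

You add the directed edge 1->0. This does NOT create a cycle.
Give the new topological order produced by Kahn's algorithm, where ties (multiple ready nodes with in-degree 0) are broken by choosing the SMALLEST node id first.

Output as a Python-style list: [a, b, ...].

Answer: [3, 1, 0, 4, 2]

Derivation:
Old toposort: [3, 0, 1, 4, 2]
Added edge: 1->0
Position of 1 (2) > position of 0 (1). Must reorder: 1 must now come before 0.
Run Kahn's algorithm (break ties by smallest node id):
  initial in-degrees: [2, 1, 2, 0, 2]
  ready (indeg=0): [3]
  pop 3: indeg[0]->1; indeg[1]->0; indeg[2]->1; indeg[4]->1 | ready=[1] | order so far=[3]
  pop 1: indeg[0]->0; indeg[4]->0 | ready=[0, 4] | order so far=[3, 1]
  pop 0: no out-edges | ready=[4] | order so far=[3, 1, 0]
  pop 4: indeg[2]->0 | ready=[2] | order so far=[3, 1, 0, 4]
  pop 2: no out-edges | ready=[] | order so far=[3, 1, 0, 4, 2]
  Result: [3, 1, 0, 4, 2]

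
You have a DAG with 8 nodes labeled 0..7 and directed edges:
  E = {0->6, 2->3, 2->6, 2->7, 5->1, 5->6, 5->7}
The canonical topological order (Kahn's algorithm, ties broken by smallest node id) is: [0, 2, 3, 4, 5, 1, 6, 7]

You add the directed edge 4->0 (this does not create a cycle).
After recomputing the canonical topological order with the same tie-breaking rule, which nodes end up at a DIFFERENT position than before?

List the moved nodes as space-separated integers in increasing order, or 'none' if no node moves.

Old toposort: [0, 2, 3, 4, 5, 1, 6, 7]
Added edge 4->0
Recompute Kahn (smallest-id tiebreak):
  initial in-degrees: [1, 1, 0, 1, 0, 0, 3, 2]
  ready (indeg=0): [2, 4, 5]
  pop 2: indeg[3]->0; indeg[6]->2; indeg[7]->1 | ready=[3, 4, 5] | order so far=[2]
  pop 3: no out-edges | ready=[4, 5] | order so far=[2, 3]
  pop 4: indeg[0]->0 | ready=[0, 5] | order so far=[2, 3, 4]
  pop 0: indeg[6]->1 | ready=[5] | order so far=[2, 3, 4, 0]
  pop 5: indeg[1]->0; indeg[6]->0; indeg[7]->0 | ready=[1, 6, 7] | order so far=[2, 3, 4, 0, 5]
  pop 1: no out-edges | ready=[6, 7] | order so far=[2, 3, 4, 0, 5, 1]
  pop 6: no out-edges | ready=[7] | order so far=[2, 3, 4, 0, 5, 1, 6]
  pop 7: no out-edges | ready=[] | order so far=[2, 3, 4, 0, 5, 1, 6, 7]
New canonical toposort: [2, 3, 4, 0, 5, 1, 6, 7]
Compare positions:
  Node 0: index 0 -> 3 (moved)
  Node 1: index 5 -> 5 (same)
  Node 2: index 1 -> 0 (moved)
  Node 3: index 2 -> 1 (moved)
  Node 4: index 3 -> 2 (moved)
  Node 5: index 4 -> 4 (same)
  Node 6: index 6 -> 6 (same)
  Node 7: index 7 -> 7 (same)
Nodes that changed position: 0 2 3 4

Answer: 0 2 3 4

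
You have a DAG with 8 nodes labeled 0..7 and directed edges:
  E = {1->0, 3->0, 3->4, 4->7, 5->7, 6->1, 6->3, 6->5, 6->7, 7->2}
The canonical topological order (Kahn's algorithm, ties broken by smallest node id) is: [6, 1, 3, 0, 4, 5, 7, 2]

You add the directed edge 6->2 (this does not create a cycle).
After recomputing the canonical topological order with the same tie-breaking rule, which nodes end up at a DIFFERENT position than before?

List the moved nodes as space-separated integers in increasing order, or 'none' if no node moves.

Old toposort: [6, 1, 3, 0, 4, 5, 7, 2]
Added edge 6->2
Recompute Kahn (smallest-id tiebreak):
  initial in-degrees: [2, 1, 2, 1, 1, 1, 0, 3]
  ready (indeg=0): [6]
  pop 6: indeg[1]->0; indeg[2]->1; indeg[3]->0; indeg[5]->0; indeg[7]->2 | ready=[1, 3, 5] | order so far=[6]
  pop 1: indeg[0]->1 | ready=[3, 5] | order so far=[6, 1]
  pop 3: indeg[0]->0; indeg[4]->0 | ready=[0, 4, 5] | order so far=[6, 1, 3]
  pop 0: no out-edges | ready=[4, 5] | order so far=[6, 1, 3, 0]
  pop 4: indeg[7]->1 | ready=[5] | order so far=[6, 1, 3, 0, 4]
  pop 5: indeg[7]->0 | ready=[7] | order so far=[6, 1, 3, 0, 4, 5]
  pop 7: indeg[2]->0 | ready=[2] | order so far=[6, 1, 3, 0, 4, 5, 7]
  pop 2: no out-edges | ready=[] | order so far=[6, 1, 3, 0, 4, 5, 7, 2]
New canonical toposort: [6, 1, 3, 0, 4, 5, 7, 2]
Compare positions:
  Node 0: index 3 -> 3 (same)
  Node 1: index 1 -> 1 (same)
  Node 2: index 7 -> 7 (same)
  Node 3: index 2 -> 2 (same)
  Node 4: index 4 -> 4 (same)
  Node 5: index 5 -> 5 (same)
  Node 6: index 0 -> 0 (same)
  Node 7: index 6 -> 6 (same)
Nodes that changed position: none

Answer: none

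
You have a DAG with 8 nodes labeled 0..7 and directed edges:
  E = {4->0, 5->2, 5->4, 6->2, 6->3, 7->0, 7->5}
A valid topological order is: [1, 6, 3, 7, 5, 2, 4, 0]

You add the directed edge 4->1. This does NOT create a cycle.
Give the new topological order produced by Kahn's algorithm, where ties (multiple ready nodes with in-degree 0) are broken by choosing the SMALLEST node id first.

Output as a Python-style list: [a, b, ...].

Answer: [6, 3, 7, 5, 2, 4, 0, 1]

Derivation:
Old toposort: [1, 6, 3, 7, 5, 2, 4, 0]
Added edge: 4->1
Position of 4 (6) > position of 1 (0). Must reorder: 4 must now come before 1.
Run Kahn's algorithm (break ties by smallest node id):
  initial in-degrees: [2, 1, 2, 1, 1, 1, 0, 0]
  ready (indeg=0): [6, 7]
  pop 6: indeg[2]->1; indeg[3]->0 | ready=[3, 7] | order so far=[6]
  pop 3: no out-edges | ready=[7] | order so far=[6, 3]
  pop 7: indeg[0]->1; indeg[5]->0 | ready=[5] | order so far=[6, 3, 7]
  pop 5: indeg[2]->0; indeg[4]->0 | ready=[2, 4] | order so far=[6, 3, 7, 5]
  pop 2: no out-edges | ready=[4] | order so far=[6, 3, 7, 5, 2]
  pop 4: indeg[0]->0; indeg[1]->0 | ready=[0, 1] | order so far=[6, 3, 7, 5, 2, 4]
  pop 0: no out-edges | ready=[1] | order so far=[6, 3, 7, 5, 2, 4, 0]
  pop 1: no out-edges | ready=[] | order so far=[6, 3, 7, 5, 2, 4, 0, 1]
  Result: [6, 3, 7, 5, 2, 4, 0, 1]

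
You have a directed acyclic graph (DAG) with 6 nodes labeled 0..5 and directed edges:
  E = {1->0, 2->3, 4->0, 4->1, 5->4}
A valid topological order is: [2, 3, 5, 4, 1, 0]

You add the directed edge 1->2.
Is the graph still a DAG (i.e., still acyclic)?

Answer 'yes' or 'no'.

Given toposort: [2, 3, 5, 4, 1, 0]
Position of 1: index 4; position of 2: index 0
New edge 1->2: backward (u after v in old order)
Backward edge: old toposort is now invalid. Check if this creates a cycle.
Does 2 already reach 1? Reachable from 2: [2, 3]. NO -> still a DAG (reorder needed).
Still a DAG? yes

Answer: yes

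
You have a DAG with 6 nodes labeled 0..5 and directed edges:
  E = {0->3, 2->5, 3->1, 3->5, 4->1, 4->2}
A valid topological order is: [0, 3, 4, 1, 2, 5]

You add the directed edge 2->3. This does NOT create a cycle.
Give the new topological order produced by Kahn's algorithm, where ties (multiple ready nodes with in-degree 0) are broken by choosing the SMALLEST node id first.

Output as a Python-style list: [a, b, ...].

Answer: [0, 4, 2, 3, 1, 5]

Derivation:
Old toposort: [0, 3, 4, 1, 2, 5]
Added edge: 2->3
Position of 2 (4) > position of 3 (1). Must reorder: 2 must now come before 3.
Run Kahn's algorithm (break ties by smallest node id):
  initial in-degrees: [0, 2, 1, 2, 0, 2]
  ready (indeg=0): [0, 4]
  pop 0: indeg[3]->1 | ready=[4] | order so far=[0]
  pop 4: indeg[1]->1; indeg[2]->0 | ready=[2] | order so far=[0, 4]
  pop 2: indeg[3]->0; indeg[5]->1 | ready=[3] | order so far=[0, 4, 2]
  pop 3: indeg[1]->0; indeg[5]->0 | ready=[1, 5] | order so far=[0, 4, 2, 3]
  pop 1: no out-edges | ready=[5] | order so far=[0, 4, 2, 3, 1]
  pop 5: no out-edges | ready=[] | order so far=[0, 4, 2, 3, 1, 5]
  Result: [0, 4, 2, 3, 1, 5]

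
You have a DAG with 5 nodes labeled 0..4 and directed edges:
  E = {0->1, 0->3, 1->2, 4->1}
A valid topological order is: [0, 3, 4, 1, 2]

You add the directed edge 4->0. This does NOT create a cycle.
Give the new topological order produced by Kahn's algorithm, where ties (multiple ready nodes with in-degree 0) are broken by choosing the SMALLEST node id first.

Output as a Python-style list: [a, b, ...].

Answer: [4, 0, 1, 2, 3]

Derivation:
Old toposort: [0, 3, 4, 1, 2]
Added edge: 4->0
Position of 4 (2) > position of 0 (0). Must reorder: 4 must now come before 0.
Run Kahn's algorithm (break ties by smallest node id):
  initial in-degrees: [1, 2, 1, 1, 0]
  ready (indeg=0): [4]
  pop 4: indeg[0]->0; indeg[1]->1 | ready=[0] | order so far=[4]
  pop 0: indeg[1]->0; indeg[3]->0 | ready=[1, 3] | order so far=[4, 0]
  pop 1: indeg[2]->0 | ready=[2, 3] | order so far=[4, 0, 1]
  pop 2: no out-edges | ready=[3] | order so far=[4, 0, 1, 2]
  pop 3: no out-edges | ready=[] | order so far=[4, 0, 1, 2, 3]
  Result: [4, 0, 1, 2, 3]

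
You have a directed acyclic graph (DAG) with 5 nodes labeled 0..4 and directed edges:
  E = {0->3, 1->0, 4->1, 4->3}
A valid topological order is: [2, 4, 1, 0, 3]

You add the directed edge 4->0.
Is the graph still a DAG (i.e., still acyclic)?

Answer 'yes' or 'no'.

Answer: yes

Derivation:
Given toposort: [2, 4, 1, 0, 3]
Position of 4: index 1; position of 0: index 3
New edge 4->0: forward
Forward edge: respects the existing order. Still a DAG, same toposort still valid.
Still a DAG? yes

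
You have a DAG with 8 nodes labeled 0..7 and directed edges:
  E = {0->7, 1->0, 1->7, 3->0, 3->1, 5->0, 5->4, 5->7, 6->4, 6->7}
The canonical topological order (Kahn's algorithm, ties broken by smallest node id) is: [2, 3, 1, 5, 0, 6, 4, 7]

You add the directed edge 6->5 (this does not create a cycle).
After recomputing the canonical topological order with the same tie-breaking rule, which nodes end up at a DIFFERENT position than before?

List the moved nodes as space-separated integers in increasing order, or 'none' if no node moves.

Answer: 0 5 6

Derivation:
Old toposort: [2, 3, 1, 5, 0, 6, 4, 7]
Added edge 6->5
Recompute Kahn (smallest-id tiebreak):
  initial in-degrees: [3, 1, 0, 0, 2, 1, 0, 4]
  ready (indeg=0): [2, 3, 6]
  pop 2: no out-edges | ready=[3, 6] | order so far=[2]
  pop 3: indeg[0]->2; indeg[1]->0 | ready=[1, 6] | order so far=[2, 3]
  pop 1: indeg[0]->1; indeg[7]->3 | ready=[6] | order so far=[2, 3, 1]
  pop 6: indeg[4]->1; indeg[5]->0; indeg[7]->2 | ready=[5] | order so far=[2, 3, 1, 6]
  pop 5: indeg[0]->0; indeg[4]->0; indeg[7]->1 | ready=[0, 4] | order so far=[2, 3, 1, 6, 5]
  pop 0: indeg[7]->0 | ready=[4, 7] | order so far=[2, 3, 1, 6, 5, 0]
  pop 4: no out-edges | ready=[7] | order so far=[2, 3, 1, 6, 5, 0, 4]
  pop 7: no out-edges | ready=[] | order so far=[2, 3, 1, 6, 5, 0, 4, 7]
New canonical toposort: [2, 3, 1, 6, 5, 0, 4, 7]
Compare positions:
  Node 0: index 4 -> 5 (moved)
  Node 1: index 2 -> 2 (same)
  Node 2: index 0 -> 0 (same)
  Node 3: index 1 -> 1 (same)
  Node 4: index 6 -> 6 (same)
  Node 5: index 3 -> 4 (moved)
  Node 6: index 5 -> 3 (moved)
  Node 7: index 7 -> 7 (same)
Nodes that changed position: 0 5 6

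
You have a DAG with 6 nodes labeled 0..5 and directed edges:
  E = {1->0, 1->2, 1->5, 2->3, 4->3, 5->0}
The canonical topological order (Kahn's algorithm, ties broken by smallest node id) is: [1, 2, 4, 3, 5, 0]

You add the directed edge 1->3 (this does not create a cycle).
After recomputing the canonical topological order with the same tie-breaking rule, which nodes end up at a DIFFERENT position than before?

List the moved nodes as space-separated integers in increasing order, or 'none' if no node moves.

Old toposort: [1, 2, 4, 3, 5, 0]
Added edge 1->3
Recompute Kahn (smallest-id tiebreak):
  initial in-degrees: [2, 0, 1, 3, 0, 1]
  ready (indeg=0): [1, 4]
  pop 1: indeg[0]->1; indeg[2]->0; indeg[3]->2; indeg[5]->0 | ready=[2, 4, 5] | order so far=[1]
  pop 2: indeg[3]->1 | ready=[4, 5] | order so far=[1, 2]
  pop 4: indeg[3]->0 | ready=[3, 5] | order so far=[1, 2, 4]
  pop 3: no out-edges | ready=[5] | order so far=[1, 2, 4, 3]
  pop 5: indeg[0]->0 | ready=[0] | order so far=[1, 2, 4, 3, 5]
  pop 0: no out-edges | ready=[] | order so far=[1, 2, 4, 3, 5, 0]
New canonical toposort: [1, 2, 4, 3, 5, 0]
Compare positions:
  Node 0: index 5 -> 5 (same)
  Node 1: index 0 -> 0 (same)
  Node 2: index 1 -> 1 (same)
  Node 3: index 3 -> 3 (same)
  Node 4: index 2 -> 2 (same)
  Node 5: index 4 -> 4 (same)
Nodes that changed position: none

Answer: none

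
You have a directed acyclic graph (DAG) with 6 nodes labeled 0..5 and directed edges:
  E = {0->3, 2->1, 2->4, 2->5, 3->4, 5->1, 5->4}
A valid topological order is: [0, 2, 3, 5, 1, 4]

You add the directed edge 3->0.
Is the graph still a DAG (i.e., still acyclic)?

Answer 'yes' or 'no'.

Given toposort: [0, 2, 3, 5, 1, 4]
Position of 3: index 2; position of 0: index 0
New edge 3->0: backward (u after v in old order)
Backward edge: old toposort is now invalid. Check if this creates a cycle.
Does 0 already reach 3? Reachable from 0: [0, 3, 4]. YES -> cycle!
Still a DAG? no

Answer: no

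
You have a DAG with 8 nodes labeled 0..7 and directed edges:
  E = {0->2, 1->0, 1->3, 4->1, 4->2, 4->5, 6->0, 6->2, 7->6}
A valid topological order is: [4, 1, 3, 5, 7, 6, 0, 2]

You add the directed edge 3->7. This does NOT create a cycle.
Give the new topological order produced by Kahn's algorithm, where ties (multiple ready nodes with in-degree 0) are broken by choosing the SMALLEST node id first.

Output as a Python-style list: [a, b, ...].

Old toposort: [4, 1, 3, 5, 7, 6, 0, 2]
Added edge: 3->7
Position of 3 (2) < position of 7 (4). Old order still valid.
Run Kahn's algorithm (break ties by smallest node id):
  initial in-degrees: [2, 1, 3, 1, 0, 1, 1, 1]
  ready (indeg=0): [4]
  pop 4: indeg[1]->0; indeg[2]->2; indeg[5]->0 | ready=[1, 5] | order so far=[4]
  pop 1: indeg[0]->1; indeg[3]->0 | ready=[3, 5] | order so far=[4, 1]
  pop 3: indeg[7]->0 | ready=[5, 7] | order so far=[4, 1, 3]
  pop 5: no out-edges | ready=[7] | order so far=[4, 1, 3, 5]
  pop 7: indeg[6]->0 | ready=[6] | order so far=[4, 1, 3, 5, 7]
  pop 6: indeg[0]->0; indeg[2]->1 | ready=[0] | order so far=[4, 1, 3, 5, 7, 6]
  pop 0: indeg[2]->0 | ready=[2] | order so far=[4, 1, 3, 5, 7, 6, 0]
  pop 2: no out-edges | ready=[] | order so far=[4, 1, 3, 5, 7, 6, 0, 2]
  Result: [4, 1, 3, 5, 7, 6, 0, 2]

Answer: [4, 1, 3, 5, 7, 6, 0, 2]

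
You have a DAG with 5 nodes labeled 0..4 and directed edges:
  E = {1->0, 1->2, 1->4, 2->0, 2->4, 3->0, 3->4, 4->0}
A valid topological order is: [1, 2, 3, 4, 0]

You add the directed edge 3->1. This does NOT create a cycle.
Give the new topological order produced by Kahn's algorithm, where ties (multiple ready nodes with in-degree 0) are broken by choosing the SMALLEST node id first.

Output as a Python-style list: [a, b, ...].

Answer: [3, 1, 2, 4, 0]

Derivation:
Old toposort: [1, 2, 3, 4, 0]
Added edge: 3->1
Position of 3 (2) > position of 1 (0). Must reorder: 3 must now come before 1.
Run Kahn's algorithm (break ties by smallest node id):
  initial in-degrees: [4, 1, 1, 0, 3]
  ready (indeg=0): [3]
  pop 3: indeg[0]->3; indeg[1]->0; indeg[4]->2 | ready=[1] | order so far=[3]
  pop 1: indeg[0]->2; indeg[2]->0; indeg[4]->1 | ready=[2] | order so far=[3, 1]
  pop 2: indeg[0]->1; indeg[4]->0 | ready=[4] | order so far=[3, 1, 2]
  pop 4: indeg[0]->0 | ready=[0] | order so far=[3, 1, 2, 4]
  pop 0: no out-edges | ready=[] | order so far=[3, 1, 2, 4, 0]
  Result: [3, 1, 2, 4, 0]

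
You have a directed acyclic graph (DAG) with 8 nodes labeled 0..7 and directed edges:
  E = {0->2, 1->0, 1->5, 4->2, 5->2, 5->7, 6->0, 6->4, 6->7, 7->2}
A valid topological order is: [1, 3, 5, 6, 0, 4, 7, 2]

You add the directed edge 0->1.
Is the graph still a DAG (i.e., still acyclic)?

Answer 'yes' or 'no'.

Answer: no

Derivation:
Given toposort: [1, 3, 5, 6, 0, 4, 7, 2]
Position of 0: index 4; position of 1: index 0
New edge 0->1: backward (u after v in old order)
Backward edge: old toposort is now invalid. Check if this creates a cycle.
Does 1 already reach 0? Reachable from 1: [0, 1, 2, 5, 7]. YES -> cycle!
Still a DAG? no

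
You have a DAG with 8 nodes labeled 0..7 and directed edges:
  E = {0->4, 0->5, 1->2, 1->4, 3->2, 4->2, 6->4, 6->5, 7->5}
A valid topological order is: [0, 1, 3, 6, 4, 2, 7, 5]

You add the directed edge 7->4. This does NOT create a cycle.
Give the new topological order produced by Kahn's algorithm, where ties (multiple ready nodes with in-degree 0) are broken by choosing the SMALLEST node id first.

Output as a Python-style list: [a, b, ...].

Old toposort: [0, 1, 3, 6, 4, 2, 7, 5]
Added edge: 7->4
Position of 7 (6) > position of 4 (4). Must reorder: 7 must now come before 4.
Run Kahn's algorithm (break ties by smallest node id):
  initial in-degrees: [0, 0, 3, 0, 4, 3, 0, 0]
  ready (indeg=0): [0, 1, 3, 6, 7]
  pop 0: indeg[4]->3; indeg[5]->2 | ready=[1, 3, 6, 7] | order so far=[0]
  pop 1: indeg[2]->2; indeg[4]->2 | ready=[3, 6, 7] | order so far=[0, 1]
  pop 3: indeg[2]->1 | ready=[6, 7] | order so far=[0, 1, 3]
  pop 6: indeg[4]->1; indeg[5]->1 | ready=[7] | order so far=[0, 1, 3, 6]
  pop 7: indeg[4]->0; indeg[5]->0 | ready=[4, 5] | order so far=[0, 1, 3, 6, 7]
  pop 4: indeg[2]->0 | ready=[2, 5] | order so far=[0, 1, 3, 6, 7, 4]
  pop 2: no out-edges | ready=[5] | order so far=[0, 1, 3, 6, 7, 4, 2]
  pop 5: no out-edges | ready=[] | order so far=[0, 1, 3, 6, 7, 4, 2, 5]
  Result: [0, 1, 3, 6, 7, 4, 2, 5]

Answer: [0, 1, 3, 6, 7, 4, 2, 5]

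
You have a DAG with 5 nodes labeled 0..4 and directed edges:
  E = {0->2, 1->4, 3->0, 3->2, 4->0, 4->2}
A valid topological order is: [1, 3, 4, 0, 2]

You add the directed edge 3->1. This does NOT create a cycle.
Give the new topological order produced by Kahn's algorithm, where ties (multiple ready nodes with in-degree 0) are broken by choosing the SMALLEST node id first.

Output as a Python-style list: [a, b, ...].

Old toposort: [1, 3, 4, 0, 2]
Added edge: 3->1
Position of 3 (1) > position of 1 (0). Must reorder: 3 must now come before 1.
Run Kahn's algorithm (break ties by smallest node id):
  initial in-degrees: [2, 1, 3, 0, 1]
  ready (indeg=0): [3]
  pop 3: indeg[0]->1; indeg[1]->0; indeg[2]->2 | ready=[1] | order so far=[3]
  pop 1: indeg[4]->0 | ready=[4] | order so far=[3, 1]
  pop 4: indeg[0]->0; indeg[2]->1 | ready=[0] | order so far=[3, 1, 4]
  pop 0: indeg[2]->0 | ready=[2] | order so far=[3, 1, 4, 0]
  pop 2: no out-edges | ready=[] | order so far=[3, 1, 4, 0, 2]
  Result: [3, 1, 4, 0, 2]

Answer: [3, 1, 4, 0, 2]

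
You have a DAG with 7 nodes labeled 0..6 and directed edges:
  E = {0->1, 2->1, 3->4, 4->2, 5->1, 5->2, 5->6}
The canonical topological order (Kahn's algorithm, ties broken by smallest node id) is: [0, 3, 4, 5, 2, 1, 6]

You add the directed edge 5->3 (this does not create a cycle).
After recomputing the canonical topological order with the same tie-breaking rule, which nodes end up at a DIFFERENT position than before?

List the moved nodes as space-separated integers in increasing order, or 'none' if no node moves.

Answer: 3 4 5

Derivation:
Old toposort: [0, 3, 4, 5, 2, 1, 6]
Added edge 5->3
Recompute Kahn (smallest-id tiebreak):
  initial in-degrees: [0, 3, 2, 1, 1, 0, 1]
  ready (indeg=0): [0, 5]
  pop 0: indeg[1]->2 | ready=[5] | order so far=[0]
  pop 5: indeg[1]->1; indeg[2]->1; indeg[3]->0; indeg[6]->0 | ready=[3, 6] | order so far=[0, 5]
  pop 3: indeg[4]->0 | ready=[4, 6] | order so far=[0, 5, 3]
  pop 4: indeg[2]->0 | ready=[2, 6] | order so far=[0, 5, 3, 4]
  pop 2: indeg[1]->0 | ready=[1, 6] | order so far=[0, 5, 3, 4, 2]
  pop 1: no out-edges | ready=[6] | order so far=[0, 5, 3, 4, 2, 1]
  pop 6: no out-edges | ready=[] | order so far=[0, 5, 3, 4, 2, 1, 6]
New canonical toposort: [0, 5, 3, 4, 2, 1, 6]
Compare positions:
  Node 0: index 0 -> 0 (same)
  Node 1: index 5 -> 5 (same)
  Node 2: index 4 -> 4 (same)
  Node 3: index 1 -> 2 (moved)
  Node 4: index 2 -> 3 (moved)
  Node 5: index 3 -> 1 (moved)
  Node 6: index 6 -> 6 (same)
Nodes that changed position: 3 4 5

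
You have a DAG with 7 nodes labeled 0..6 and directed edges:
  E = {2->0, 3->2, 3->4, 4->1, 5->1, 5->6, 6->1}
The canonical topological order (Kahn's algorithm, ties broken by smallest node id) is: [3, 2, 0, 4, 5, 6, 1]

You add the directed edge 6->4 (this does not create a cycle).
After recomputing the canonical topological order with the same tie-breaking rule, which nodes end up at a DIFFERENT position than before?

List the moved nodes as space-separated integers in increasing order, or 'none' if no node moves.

Answer: 4 5 6

Derivation:
Old toposort: [3, 2, 0, 4, 5, 6, 1]
Added edge 6->4
Recompute Kahn (smallest-id tiebreak):
  initial in-degrees: [1, 3, 1, 0, 2, 0, 1]
  ready (indeg=0): [3, 5]
  pop 3: indeg[2]->0; indeg[4]->1 | ready=[2, 5] | order so far=[3]
  pop 2: indeg[0]->0 | ready=[0, 5] | order so far=[3, 2]
  pop 0: no out-edges | ready=[5] | order so far=[3, 2, 0]
  pop 5: indeg[1]->2; indeg[6]->0 | ready=[6] | order so far=[3, 2, 0, 5]
  pop 6: indeg[1]->1; indeg[4]->0 | ready=[4] | order so far=[3, 2, 0, 5, 6]
  pop 4: indeg[1]->0 | ready=[1] | order so far=[3, 2, 0, 5, 6, 4]
  pop 1: no out-edges | ready=[] | order so far=[3, 2, 0, 5, 6, 4, 1]
New canonical toposort: [3, 2, 0, 5, 6, 4, 1]
Compare positions:
  Node 0: index 2 -> 2 (same)
  Node 1: index 6 -> 6 (same)
  Node 2: index 1 -> 1 (same)
  Node 3: index 0 -> 0 (same)
  Node 4: index 3 -> 5 (moved)
  Node 5: index 4 -> 3 (moved)
  Node 6: index 5 -> 4 (moved)
Nodes that changed position: 4 5 6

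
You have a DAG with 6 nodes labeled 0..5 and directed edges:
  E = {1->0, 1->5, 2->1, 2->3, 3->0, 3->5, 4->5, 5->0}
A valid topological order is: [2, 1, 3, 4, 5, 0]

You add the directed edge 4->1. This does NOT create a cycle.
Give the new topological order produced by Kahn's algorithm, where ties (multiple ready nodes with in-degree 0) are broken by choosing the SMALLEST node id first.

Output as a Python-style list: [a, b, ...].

Answer: [2, 3, 4, 1, 5, 0]

Derivation:
Old toposort: [2, 1, 3, 4, 5, 0]
Added edge: 4->1
Position of 4 (3) > position of 1 (1). Must reorder: 4 must now come before 1.
Run Kahn's algorithm (break ties by smallest node id):
  initial in-degrees: [3, 2, 0, 1, 0, 3]
  ready (indeg=0): [2, 4]
  pop 2: indeg[1]->1; indeg[3]->0 | ready=[3, 4] | order so far=[2]
  pop 3: indeg[0]->2; indeg[5]->2 | ready=[4] | order so far=[2, 3]
  pop 4: indeg[1]->0; indeg[5]->1 | ready=[1] | order so far=[2, 3, 4]
  pop 1: indeg[0]->1; indeg[5]->0 | ready=[5] | order so far=[2, 3, 4, 1]
  pop 5: indeg[0]->0 | ready=[0] | order so far=[2, 3, 4, 1, 5]
  pop 0: no out-edges | ready=[] | order so far=[2, 3, 4, 1, 5, 0]
  Result: [2, 3, 4, 1, 5, 0]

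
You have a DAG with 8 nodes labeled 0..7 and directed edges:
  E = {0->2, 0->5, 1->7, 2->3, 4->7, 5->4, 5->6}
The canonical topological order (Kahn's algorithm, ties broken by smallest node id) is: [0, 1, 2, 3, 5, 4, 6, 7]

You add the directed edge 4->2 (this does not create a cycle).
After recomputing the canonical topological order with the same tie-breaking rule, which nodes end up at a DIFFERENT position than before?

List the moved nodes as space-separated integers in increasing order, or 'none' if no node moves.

Old toposort: [0, 1, 2, 3, 5, 4, 6, 7]
Added edge 4->2
Recompute Kahn (smallest-id tiebreak):
  initial in-degrees: [0, 0, 2, 1, 1, 1, 1, 2]
  ready (indeg=0): [0, 1]
  pop 0: indeg[2]->1; indeg[5]->0 | ready=[1, 5] | order so far=[0]
  pop 1: indeg[7]->1 | ready=[5] | order so far=[0, 1]
  pop 5: indeg[4]->0; indeg[6]->0 | ready=[4, 6] | order so far=[0, 1, 5]
  pop 4: indeg[2]->0; indeg[7]->0 | ready=[2, 6, 7] | order so far=[0, 1, 5, 4]
  pop 2: indeg[3]->0 | ready=[3, 6, 7] | order so far=[0, 1, 5, 4, 2]
  pop 3: no out-edges | ready=[6, 7] | order so far=[0, 1, 5, 4, 2, 3]
  pop 6: no out-edges | ready=[7] | order so far=[0, 1, 5, 4, 2, 3, 6]
  pop 7: no out-edges | ready=[] | order so far=[0, 1, 5, 4, 2, 3, 6, 7]
New canonical toposort: [0, 1, 5, 4, 2, 3, 6, 7]
Compare positions:
  Node 0: index 0 -> 0 (same)
  Node 1: index 1 -> 1 (same)
  Node 2: index 2 -> 4 (moved)
  Node 3: index 3 -> 5 (moved)
  Node 4: index 5 -> 3 (moved)
  Node 5: index 4 -> 2 (moved)
  Node 6: index 6 -> 6 (same)
  Node 7: index 7 -> 7 (same)
Nodes that changed position: 2 3 4 5

Answer: 2 3 4 5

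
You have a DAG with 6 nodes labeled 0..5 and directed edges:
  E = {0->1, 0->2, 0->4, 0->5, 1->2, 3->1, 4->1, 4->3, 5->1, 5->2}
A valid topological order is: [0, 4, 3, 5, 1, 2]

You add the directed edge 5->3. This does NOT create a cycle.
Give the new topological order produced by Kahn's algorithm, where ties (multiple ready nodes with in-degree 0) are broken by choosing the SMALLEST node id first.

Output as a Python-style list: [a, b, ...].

Old toposort: [0, 4, 3, 5, 1, 2]
Added edge: 5->3
Position of 5 (3) > position of 3 (2). Must reorder: 5 must now come before 3.
Run Kahn's algorithm (break ties by smallest node id):
  initial in-degrees: [0, 4, 3, 2, 1, 1]
  ready (indeg=0): [0]
  pop 0: indeg[1]->3; indeg[2]->2; indeg[4]->0; indeg[5]->0 | ready=[4, 5] | order so far=[0]
  pop 4: indeg[1]->2; indeg[3]->1 | ready=[5] | order so far=[0, 4]
  pop 5: indeg[1]->1; indeg[2]->1; indeg[3]->0 | ready=[3] | order so far=[0, 4, 5]
  pop 3: indeg[1]->0 | ready=[1] | order so far=[0, 4, 5, 3]
  pop 1: indeg[2]->0 | ready=[2] | order so far=[0, 4, 5, 3, 1]
  pop 2: no out-edges | ready=[] | order so far=[0, 4, 5, 3, 1, 2]
  Result: [0, 4, 5, 3, 1, 2]

Answer: [0, 4, 5, 3, 1, 2]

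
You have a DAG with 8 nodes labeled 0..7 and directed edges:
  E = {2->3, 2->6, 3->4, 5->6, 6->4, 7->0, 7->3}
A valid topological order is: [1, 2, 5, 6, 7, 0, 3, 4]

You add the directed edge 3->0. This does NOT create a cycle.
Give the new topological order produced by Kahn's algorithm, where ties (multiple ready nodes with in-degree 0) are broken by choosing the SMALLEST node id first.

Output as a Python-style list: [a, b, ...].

Answer: [1, 2, 5, 6, 7, 3, 0, 4]

Derivation:
Old toposort: [1, 2, 5, 6, 7, 0, 3, 4]
Added edge: 3->0
Position of 3 (6) > position of 0 (5). Must reorder: 3 must now come before 0.
Run Kahn's algorithm (break ties by smallest node id):
  initial in-degrees: [2, 0, 0, 2, 2, 0, 2, 0]
  ready (indeg=0): [1, 2, 5, 7]
  pop 1: no out-edges | ready=[2, 5, 7] | order so far=[1]
  pop 2: indeg[3]->1; indeg[6]->1 | ready=[5, 7] | order so far=[1, 2]
  pop 5: indeg[6]->0 | ready=[6, 7] | order so far=[1, 2, 5]
  pop 6: indeg[4]->1 | ready=[7] | order so far=[1, 2, 5, 6]
  pop 7: indeg[0]->1; indeg[3]->0 | ready=[3] | order so far=[1, 2, 5, 6, 7]
  pop 3: indeg[0]->0; indeg[4]->0 | ready=[0, 4] | order so far=[1, 2, 5, 6, 7, 3]
  pop 0: no out-edges | ready=[4] | order so far=[1, 2, 5, 6, 7, 3, 0]
  pop 4: no out-edges | ready=[] | order so far=[1, 2, 5, 6, 7, 3, 0, 4]
  Result: [1, 2, 5, 6, 7, 3, 0, 4]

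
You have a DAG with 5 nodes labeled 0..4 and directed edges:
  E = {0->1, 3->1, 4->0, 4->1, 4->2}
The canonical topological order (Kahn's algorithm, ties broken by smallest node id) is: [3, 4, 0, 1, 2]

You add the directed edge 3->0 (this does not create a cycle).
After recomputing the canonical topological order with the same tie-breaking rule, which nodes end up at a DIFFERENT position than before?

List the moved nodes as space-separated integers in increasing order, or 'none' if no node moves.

Answer: none

Derivation:
Old toposort: [3, 4, 0, 1, 2]
Added edge 3->0
Recompute Kahn (smallest-id tiebreak):
  initial in-degrees: [2, 3, 1, 0, 0]
  ready (indeg=0): [3, 4]
  pop 3: indeg[0]->1; indeg[1]->2 | ready=[4] | order so far=[3]
  pop 4: indeg[0]->0; indeg[1]->1; indeg[2]->0 | ready=[0, 2] | order so far=[3, 4]
  pop 0: indeg[1]->0 | ready=[1, 2] | order so far=[3, 4, 0]
  pop 1: no out-edges | ready=[2] | order so far=[3, 4, 0, 1]
  pop 2: no out-edges | ready=[] | order so far=[3, 4, 0, 1, 2]
New canonical toposort: [3, 4, 0, 1, 2]
Compare positions:
  Node 0: index 2 -> 2 (same)
  Node 1: index 3 -> 3 (same)
  Node 2: index 4 -> 4 (same)
  Node 3: index 0 -> 0 (same)
  Node 4: index 1 -> 1 (same)
Nodes that changed position: none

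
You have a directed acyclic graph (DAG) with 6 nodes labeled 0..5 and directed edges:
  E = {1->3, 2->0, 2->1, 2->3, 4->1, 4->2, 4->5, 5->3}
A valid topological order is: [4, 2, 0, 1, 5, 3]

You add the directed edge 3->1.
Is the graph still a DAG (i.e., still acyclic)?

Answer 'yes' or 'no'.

Given toposort: [4, 2, 0, 1, 5, 3]
Position of 3: index 5; position of 1: index 3
New edge 3->1: backward (u after v in old order)
Backward edge: old toposort is now invalid. Check if this creates a cycle.
Does 1 already reach 3? Reachable from 1: [1, 3]. YES -> cycle!
Still a DAG? no

Answer: no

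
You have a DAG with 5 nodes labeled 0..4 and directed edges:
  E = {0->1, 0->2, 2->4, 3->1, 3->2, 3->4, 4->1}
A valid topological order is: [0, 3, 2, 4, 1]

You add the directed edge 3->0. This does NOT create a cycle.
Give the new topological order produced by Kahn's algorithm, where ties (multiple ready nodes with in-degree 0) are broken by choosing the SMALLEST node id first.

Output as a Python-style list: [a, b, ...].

Old toposort: [0, 3, 2, 4, 1]
Added edge: 3->0
Position of 3 (1) > position of 0 (0). Must reorder: 3 must now come before 0.
Run Kahn's algorithm (break ties by smallest node id):
  initial in-degrees: [1, 3, 2, 0, 2]
  ready (indeg=0): [3]
  pop 3: indeg[0]->0; indeg[1]->2; indeg[2]->1; indeg[4]->1 | ready=[0] | order so far=[3]
  pop 0: indeg[1]->1; indeg[2]->0 | ready=[2] | order so far=[3, 0]
  pop 2: indeg[4]->0 | ready=[4] | order so far=[3, 0, 2]
  pop 4: indeg[1]->0 | ready=[1] | order so far=[3, 0, 2, 4]
  pop 1: no out-edges | ready=[] | order so far=[3, 0, 2, 4, 1]
  Result: [3, 0, 2, 4, 1]

Answer: [3, 0, 2, 4, 1]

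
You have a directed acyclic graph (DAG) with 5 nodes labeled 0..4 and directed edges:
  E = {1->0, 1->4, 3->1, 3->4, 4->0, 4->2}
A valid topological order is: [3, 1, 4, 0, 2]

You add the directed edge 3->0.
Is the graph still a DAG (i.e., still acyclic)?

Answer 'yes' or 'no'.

Given toposort: [3, 1, 4, 0, 2]
Position of 3: index 0; position of 0: index 3
New edge 3->0: forward
Forward edge: respects the existing order. Still a DAG, same toposort still valid.
Still a DAG? yes

Answer: yes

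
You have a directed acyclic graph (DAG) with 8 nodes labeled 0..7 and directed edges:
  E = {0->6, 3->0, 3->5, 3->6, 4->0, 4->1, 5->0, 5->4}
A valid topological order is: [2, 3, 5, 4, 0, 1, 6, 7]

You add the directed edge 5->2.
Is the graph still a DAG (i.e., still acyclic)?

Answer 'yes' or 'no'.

Answer: yes

Derivation:
Given toposort: [2, 3, 5, 4, 0, 1, 6, 7]
Position of 5: index 2; position of 2: index 0
New edge 5->2: backward (u after v in old order)
Backward edge: old toposort is now invalid. Check if this creates a cycle.
Does 2 already reach 5? Reachable from 2: [2]. NO -> still a DAG (reorder needed).
Still a DAG? yes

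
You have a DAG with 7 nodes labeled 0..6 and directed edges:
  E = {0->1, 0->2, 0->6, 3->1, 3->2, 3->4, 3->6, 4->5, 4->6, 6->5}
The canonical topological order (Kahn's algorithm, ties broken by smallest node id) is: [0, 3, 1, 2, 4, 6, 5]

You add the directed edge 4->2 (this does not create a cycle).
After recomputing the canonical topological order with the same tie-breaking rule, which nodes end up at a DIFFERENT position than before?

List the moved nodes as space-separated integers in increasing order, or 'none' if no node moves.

Answer: 2 4

Derivation:
Old toposort: [0, 3, 1, 2, 4, 6, 5]
Added edge 4->2
Recompute Kahn (smallest-id tiebreak):
  initial in-degrees: [0, 2, 3, 0, 1, 2, 3]
  ready (indeg=0): [0, 3]
  pop 0: indeg[1]->1; indeg[2]->2; indeg[6]->2 | ready=[3] | order so far=[0]
  pop 3: indeg[1]->0; indeg[2]->1; indeg[4]->0; indeg[6]->1 | ready=[1, 4] | order so far=[0, 3]
  pop 1: no out-edges | ready=[4] | order so far=[0, 3, 1]
  pop 4: indeg[2]->0; indeg[5]->1; indeg[6]->0 | ready=[2, 6] | order so far=[0, 3, 1, 4]
  pop 2: no out-edges | ready=[6] | order so far=[0, 3, 1, 4, 2]
  pop 6: indeg[5]->0 | ready=[5] | order so far=[0, 3, 1, 4, 2, 6]
  pop 5: no out-edges | ready=[] | order so far=[0, 3, 1, 4, 2, 6, 5]
New canonical toposort: [0, 3, 1, 4, 2, 6, 5]
Compare positions:
  Node 0: index 0 -> 0 (same)
  Node 1: index 2 -> 2 (same)
  Node 2: index 3 -> 4 (moved)
  Node 3: index 1 -> 1 (same)
  Node 4: index 4 -> 3 (moved)
  Node 5: index 6 -> 6 (same)
  Node 6: index 5 -> 5 (same)
Nodes that changed position: 2 4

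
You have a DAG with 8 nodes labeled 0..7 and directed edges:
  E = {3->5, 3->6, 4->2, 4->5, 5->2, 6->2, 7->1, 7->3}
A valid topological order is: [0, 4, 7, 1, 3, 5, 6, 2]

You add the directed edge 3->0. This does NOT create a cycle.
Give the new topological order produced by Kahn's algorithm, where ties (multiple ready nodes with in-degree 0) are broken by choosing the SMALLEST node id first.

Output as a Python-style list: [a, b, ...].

Old toposort: [0, 4, 7, 1, 3, 5, 6, 2]
Added edge: 3->0
Position of 3 (4) > position of 0 (0). Must reorder: 3 must now come before 0.
Run Kahn's algorithm (break ties by smallest node id):
  initial in-degrees: [1, 1, 3, 1, 0, 2, 1, 0]
  ready (indeg=0): [4, 7]
  pop 4: indeg[2]->2; indeg[5]->1 | ready=[7] | order so far=[4]
  pop 7: indeg[1]->0; indeg[3]->0 | ready=[1, 3] | order so far=[4, 7]
  pop 1: no out-edges | ready=[3] | order so far=[4, 7, 1]
  pop 3: indeg[0]->0; indeg[5]->0; indeg[6]->0 | ready=[0, 5, 6] | order so far=[4, 7, 1, 3]
  pop 0: no out-edges | ready=[5, 6] | order so far=[4, 7, 1, 3, 0]
  pop 5: indeg[2]->1 | ready=[6] | order so far=[4, 7, 1, 3, 0, 5]
  pop 6: indeg[2]->0 | ready=[2] | order so far=[4, 7, 1, 3, 0, 5, 6]
  pop 2: no out-edges | ready=[] | order so far=[4, 7, 1, 3, 0, 5, 6, 2]
  Result: [4, 7, 1, 3, 0, 5, 6, 2]

Answer: [4, 7, 1, 3, 0, 5, 6, 2]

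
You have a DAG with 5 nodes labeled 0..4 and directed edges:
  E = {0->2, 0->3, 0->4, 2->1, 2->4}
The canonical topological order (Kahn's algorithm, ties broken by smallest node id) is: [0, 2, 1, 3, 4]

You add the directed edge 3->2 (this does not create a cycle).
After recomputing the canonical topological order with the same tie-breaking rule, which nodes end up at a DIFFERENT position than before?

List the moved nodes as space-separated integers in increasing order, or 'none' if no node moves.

Answer: 1 2 3

Derivation:
Old toposort: [0, 2, 1, 3, 4]
Added edge 3->2
Recompute Kahn (smallest-id tiebreak):
  initial in-degrees: [0, 1, 2, 1, 2]
  ready (indeg=0): [0]
  pop 0: indeg[2]->1; indeg[3]->0; indeg[4]->1 | ready=[3] | order so far=[0]
  pop 3: indeg[2]->0 | ready=[2] | order so far=[0, 3]
  pop 2: indeg[1]->0; indeg[4]->0 | ready=[1, 4] | order so far=[0, 3, 2]
  pop 1: no out-edges | ready=[4] | order so far=[0, 3, 2, 1]
  pop 4: no out-edges | ready=[] | order so far=[0, 3, 2, 1, 4]
New canonical toposort: [0, 3, 2, 1, 4]
Compare positions:
  Node 0: index 0 -> 0 (same)
  Node 1: index 2 -> 3 (moved)
  Node 2: index 1 -> 2 (moved)
  Node 3: index 3 -> 1 (moved)
  Node 4: index 4 -> 4 (same)
Nodes that changed position: 1 2 3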